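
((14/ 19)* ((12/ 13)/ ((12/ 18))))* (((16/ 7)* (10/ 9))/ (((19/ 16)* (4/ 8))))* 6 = 122880/ 4693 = 26.18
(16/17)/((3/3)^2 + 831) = 0.00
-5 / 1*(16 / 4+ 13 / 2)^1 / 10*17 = -357 / 4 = -89.25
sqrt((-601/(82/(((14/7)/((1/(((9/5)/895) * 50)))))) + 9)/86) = 57 * sqrt(10729618)/631154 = 0.30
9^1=9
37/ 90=0.41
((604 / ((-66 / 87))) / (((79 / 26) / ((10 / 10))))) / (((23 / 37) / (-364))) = 3066771344 / 19987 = 153438.30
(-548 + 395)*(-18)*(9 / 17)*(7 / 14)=729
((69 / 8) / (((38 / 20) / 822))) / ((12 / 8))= 47265 / 19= 2487.63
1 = 1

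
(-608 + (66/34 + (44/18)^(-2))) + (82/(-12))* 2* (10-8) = -15630521/24684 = -633.22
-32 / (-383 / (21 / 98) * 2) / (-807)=-8 / 721189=-0.00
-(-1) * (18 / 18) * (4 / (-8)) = -1 / 2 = -0.50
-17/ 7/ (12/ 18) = -51/ 14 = -3.64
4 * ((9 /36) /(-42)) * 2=-1 /21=-0.05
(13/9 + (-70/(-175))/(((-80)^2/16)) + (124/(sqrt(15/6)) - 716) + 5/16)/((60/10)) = -12856357/108000 + 62 * sqrt(10)/15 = -105.97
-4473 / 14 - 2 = -643 / 2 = -321.50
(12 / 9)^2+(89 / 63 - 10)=-143 / 21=-6.81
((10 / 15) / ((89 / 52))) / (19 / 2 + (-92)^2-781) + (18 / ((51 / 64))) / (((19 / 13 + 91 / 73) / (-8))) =-70444474672 / 1055703315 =-66.73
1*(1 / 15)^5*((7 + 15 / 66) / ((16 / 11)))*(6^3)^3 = 206064 / 3125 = 65.94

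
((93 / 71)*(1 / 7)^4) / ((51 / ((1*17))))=31 / 170471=0.00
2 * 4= 8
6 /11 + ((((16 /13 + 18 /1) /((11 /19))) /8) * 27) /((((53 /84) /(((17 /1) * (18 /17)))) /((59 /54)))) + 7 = 26540812 /7579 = 3501.89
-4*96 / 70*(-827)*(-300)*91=-123851520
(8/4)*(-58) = -116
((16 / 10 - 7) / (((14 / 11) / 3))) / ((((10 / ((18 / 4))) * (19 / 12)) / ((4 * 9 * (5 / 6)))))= -72171 / 665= -108.53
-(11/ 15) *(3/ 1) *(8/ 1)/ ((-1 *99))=8/ 45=0.18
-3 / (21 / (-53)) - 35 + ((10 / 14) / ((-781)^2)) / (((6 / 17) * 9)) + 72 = 10276623013 / 230565258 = 44.57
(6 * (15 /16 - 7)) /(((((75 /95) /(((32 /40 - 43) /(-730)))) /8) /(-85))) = 6610841 /3650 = 1811.19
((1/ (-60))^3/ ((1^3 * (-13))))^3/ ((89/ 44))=11/ 492630532992000000000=0.00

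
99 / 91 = 1.09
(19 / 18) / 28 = 19 / 504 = 0.04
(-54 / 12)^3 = -729 / 8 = -91.12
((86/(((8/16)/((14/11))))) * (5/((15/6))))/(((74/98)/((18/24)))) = 176988/407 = 434.86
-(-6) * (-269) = -1614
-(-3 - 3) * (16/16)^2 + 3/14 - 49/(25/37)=-23207/350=-66.31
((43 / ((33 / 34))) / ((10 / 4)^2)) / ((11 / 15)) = 5848 / 605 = 9.67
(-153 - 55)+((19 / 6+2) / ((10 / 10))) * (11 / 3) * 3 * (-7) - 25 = -3785 / 6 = -630.83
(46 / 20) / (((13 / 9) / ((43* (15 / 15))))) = 8901 / 130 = 68.47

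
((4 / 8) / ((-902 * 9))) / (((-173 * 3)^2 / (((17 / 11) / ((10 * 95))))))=-17 / 45701457298200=-0.00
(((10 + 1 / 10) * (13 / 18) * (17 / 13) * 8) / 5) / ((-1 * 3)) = -3434 / 675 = -5.09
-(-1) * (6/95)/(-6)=-1/95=-0.01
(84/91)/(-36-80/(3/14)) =-9/3991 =-0.00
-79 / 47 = -1.68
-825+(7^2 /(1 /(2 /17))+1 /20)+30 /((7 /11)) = -1837461 /2380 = -772.04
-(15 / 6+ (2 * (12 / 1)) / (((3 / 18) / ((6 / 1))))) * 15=-25995 / 2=-12997.50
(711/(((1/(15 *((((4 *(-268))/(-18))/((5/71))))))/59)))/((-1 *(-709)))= 532137048/709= 750545.91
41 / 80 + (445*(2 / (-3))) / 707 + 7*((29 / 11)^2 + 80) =12498330041 / 20531280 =608.75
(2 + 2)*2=8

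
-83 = -83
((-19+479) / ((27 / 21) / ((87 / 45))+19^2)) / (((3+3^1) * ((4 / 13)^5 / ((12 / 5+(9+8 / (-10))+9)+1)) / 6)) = 178557402751 / 18795008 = 9500.26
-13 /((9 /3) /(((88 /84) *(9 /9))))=-286 /63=-4.54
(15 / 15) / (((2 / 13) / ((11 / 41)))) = 143 / 82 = 1.74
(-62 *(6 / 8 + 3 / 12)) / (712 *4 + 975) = -62 / 3823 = -0.02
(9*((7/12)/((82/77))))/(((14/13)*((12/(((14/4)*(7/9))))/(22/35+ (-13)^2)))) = 13866853/78720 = 176.15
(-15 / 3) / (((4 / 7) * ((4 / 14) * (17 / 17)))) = -245 / 8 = -30.62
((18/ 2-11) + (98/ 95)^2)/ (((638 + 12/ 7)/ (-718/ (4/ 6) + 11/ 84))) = 381999911/ 242483700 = 1.58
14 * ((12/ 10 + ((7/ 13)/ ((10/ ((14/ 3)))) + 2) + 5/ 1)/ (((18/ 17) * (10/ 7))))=686392/ 8775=78.22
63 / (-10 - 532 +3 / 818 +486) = -51534 / 45805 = -1.13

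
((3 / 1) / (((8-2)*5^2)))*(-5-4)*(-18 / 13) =81 / 325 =0.25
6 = 6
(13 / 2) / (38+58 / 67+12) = 871 / 6816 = 0.13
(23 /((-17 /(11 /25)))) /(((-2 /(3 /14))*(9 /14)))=253 /2550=0.10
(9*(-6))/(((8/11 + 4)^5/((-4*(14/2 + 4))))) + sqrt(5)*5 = 12.19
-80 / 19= -4.21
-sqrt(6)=-2.45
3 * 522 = 1566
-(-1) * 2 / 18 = 1 / 9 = 0.11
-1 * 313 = -313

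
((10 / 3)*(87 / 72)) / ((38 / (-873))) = -14065 / 152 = -92.53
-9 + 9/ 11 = -90/ 11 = -8.18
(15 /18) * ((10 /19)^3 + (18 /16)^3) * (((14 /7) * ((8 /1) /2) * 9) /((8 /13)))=1074881145 /7023616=153.04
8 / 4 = 2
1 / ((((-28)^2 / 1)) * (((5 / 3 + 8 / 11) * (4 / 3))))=99 / 247744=0.00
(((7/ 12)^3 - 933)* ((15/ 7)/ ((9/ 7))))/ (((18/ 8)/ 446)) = -1797247315/ 5832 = -308169.98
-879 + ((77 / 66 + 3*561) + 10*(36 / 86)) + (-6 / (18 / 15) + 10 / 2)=208813 / 258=809.35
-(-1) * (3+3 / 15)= 16 / 5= 3.20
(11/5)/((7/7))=11/5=2.20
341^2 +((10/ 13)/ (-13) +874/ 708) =6956697419/ 59826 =116282.18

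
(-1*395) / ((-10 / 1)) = 79 / 2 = 39.50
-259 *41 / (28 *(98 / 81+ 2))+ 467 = 362803 / 1040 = 348.85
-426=-426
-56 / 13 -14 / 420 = -1693 / 390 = -4.34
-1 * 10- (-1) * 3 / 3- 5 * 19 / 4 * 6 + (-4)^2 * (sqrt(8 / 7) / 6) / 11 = -303 / 2 + 16 * sqrt(14) / 231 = -151.24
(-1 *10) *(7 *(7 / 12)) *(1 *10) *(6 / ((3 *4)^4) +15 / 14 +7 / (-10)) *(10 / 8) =-7868525 / 41472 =-189.73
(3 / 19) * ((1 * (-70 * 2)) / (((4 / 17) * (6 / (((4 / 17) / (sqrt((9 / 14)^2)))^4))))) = -172103680 / 612449667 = -0.28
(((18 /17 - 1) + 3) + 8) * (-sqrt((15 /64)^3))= -705 * sqrt(15) /2176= -1.25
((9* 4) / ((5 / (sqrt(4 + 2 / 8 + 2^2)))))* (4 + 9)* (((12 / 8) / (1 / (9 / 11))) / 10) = 3159* sqrt(33) / 550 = 32.99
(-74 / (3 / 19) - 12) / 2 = -721 / 3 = -240.33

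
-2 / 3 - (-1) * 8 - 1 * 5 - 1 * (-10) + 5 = 52 / 3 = 17.33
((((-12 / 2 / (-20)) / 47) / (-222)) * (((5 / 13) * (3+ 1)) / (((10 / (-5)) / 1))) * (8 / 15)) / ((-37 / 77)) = -308 / 12546885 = -0.00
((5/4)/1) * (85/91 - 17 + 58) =4770/91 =52.42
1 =1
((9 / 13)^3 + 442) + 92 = 1173927 / 2197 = 534.33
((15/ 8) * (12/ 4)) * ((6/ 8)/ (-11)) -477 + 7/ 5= -837731/ 1760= -475.98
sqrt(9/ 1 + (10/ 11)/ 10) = 10 * sqrt(11)/ 11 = 3.02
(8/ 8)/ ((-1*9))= -1/ 9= -0.11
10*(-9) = -90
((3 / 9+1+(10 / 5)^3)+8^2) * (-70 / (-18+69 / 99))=169400 / 571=296.67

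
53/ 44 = 1.20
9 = 9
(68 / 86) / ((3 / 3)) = 34 / 43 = 0.79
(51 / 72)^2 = 0.50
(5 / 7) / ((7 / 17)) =85 / 49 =1.73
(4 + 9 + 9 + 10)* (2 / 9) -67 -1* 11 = -638 / 9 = -70.89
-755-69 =-824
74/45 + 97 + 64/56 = 31433/315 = 99.79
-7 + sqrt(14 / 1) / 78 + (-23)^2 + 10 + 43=575.05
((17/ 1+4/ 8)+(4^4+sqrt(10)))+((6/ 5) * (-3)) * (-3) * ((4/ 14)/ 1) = sqrt(10)+19361/ 70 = 279.75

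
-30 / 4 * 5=-37.50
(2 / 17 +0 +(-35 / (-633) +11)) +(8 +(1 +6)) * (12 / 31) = 5664172 / 333591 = 16.98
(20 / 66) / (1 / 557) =5570 / 33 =168.79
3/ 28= 0.11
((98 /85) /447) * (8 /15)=784 /569925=0.00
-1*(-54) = 54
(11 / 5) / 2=11 / 10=1.10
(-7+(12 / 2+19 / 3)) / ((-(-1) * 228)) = 4 / 171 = 0.02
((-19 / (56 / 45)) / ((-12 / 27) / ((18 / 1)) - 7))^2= 4796255025 / 1015314496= 4.72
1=1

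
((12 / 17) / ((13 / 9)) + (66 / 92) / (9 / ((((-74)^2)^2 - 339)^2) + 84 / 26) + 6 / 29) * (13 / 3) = 3405568226039923454843 / 856442044786887541770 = 3.98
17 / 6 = 2.83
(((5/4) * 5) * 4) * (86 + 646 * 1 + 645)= 34425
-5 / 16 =-0.31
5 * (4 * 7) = 140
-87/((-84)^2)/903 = -29/2123856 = -0.00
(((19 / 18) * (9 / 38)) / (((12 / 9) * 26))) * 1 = 3 / 416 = 0.01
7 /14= 1 /2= 0.50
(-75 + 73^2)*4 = 21016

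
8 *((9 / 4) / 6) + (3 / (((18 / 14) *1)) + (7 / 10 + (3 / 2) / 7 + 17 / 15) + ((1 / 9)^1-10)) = -158 / 63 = -2.51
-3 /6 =-1 /2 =-0.50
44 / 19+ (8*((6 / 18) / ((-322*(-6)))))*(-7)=9070 / 3933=2.31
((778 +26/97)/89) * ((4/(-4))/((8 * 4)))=-18873/69064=-0.27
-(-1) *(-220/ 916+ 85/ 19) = 18420/ 4351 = 4.23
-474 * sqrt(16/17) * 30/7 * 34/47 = -113760 * sqrt(17)/329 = -1425.67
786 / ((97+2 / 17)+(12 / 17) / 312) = 115804 / 14309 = 8.09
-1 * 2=-2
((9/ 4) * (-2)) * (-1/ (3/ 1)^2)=1/ 2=0.50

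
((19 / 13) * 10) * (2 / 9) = 380 / 117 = 3.25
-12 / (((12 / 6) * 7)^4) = -3 / 9604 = -0.00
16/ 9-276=-2468/ 9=-274.22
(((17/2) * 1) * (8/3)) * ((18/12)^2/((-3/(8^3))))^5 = -189253438930944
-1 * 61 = -61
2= 2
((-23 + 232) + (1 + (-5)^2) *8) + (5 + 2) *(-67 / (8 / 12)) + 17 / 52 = -14881 / 52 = -286.17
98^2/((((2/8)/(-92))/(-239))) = 844691008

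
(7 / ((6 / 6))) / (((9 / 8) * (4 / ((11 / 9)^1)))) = 1.90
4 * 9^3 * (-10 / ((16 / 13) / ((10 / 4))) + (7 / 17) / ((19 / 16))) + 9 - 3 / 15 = -58211.33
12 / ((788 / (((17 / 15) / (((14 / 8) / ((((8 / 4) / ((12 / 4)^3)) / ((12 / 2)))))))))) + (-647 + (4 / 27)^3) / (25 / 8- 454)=702513210988 / 489521425995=1.44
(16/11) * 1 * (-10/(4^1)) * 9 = -360/11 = -32.73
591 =591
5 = 5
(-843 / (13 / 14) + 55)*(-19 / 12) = 1350.34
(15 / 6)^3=125 / 8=15.62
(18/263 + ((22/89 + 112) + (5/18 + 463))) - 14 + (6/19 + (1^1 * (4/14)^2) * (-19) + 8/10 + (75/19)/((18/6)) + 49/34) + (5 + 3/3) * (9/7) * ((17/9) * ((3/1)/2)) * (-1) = 9036549486514/16670816505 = 542.06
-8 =-8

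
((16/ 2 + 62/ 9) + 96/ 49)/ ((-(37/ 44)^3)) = -632917120/ 22337973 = -28.33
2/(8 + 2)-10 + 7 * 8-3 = 216/5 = 43.20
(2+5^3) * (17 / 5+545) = 348234 / 5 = 69646.80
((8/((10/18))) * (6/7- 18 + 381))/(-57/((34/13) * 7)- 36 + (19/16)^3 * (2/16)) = -102155157504/758512175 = -134.68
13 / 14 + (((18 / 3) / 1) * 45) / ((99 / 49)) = 20723 / 154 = 134.56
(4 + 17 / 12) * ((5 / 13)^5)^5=1490116119384765625 / 6513609244492446153259144332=0.00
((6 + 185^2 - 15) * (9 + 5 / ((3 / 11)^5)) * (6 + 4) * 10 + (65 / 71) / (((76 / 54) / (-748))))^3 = 51767538234330068661947643348776208168751169000 / 35225297509826943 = 1469612519805922723512228000000.00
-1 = -1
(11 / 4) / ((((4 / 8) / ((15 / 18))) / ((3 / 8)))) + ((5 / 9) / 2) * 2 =655 / 288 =2.27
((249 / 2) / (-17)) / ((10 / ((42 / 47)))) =-5229 / 7990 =-0.65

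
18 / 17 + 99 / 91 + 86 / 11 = 169573 / 17017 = 9.96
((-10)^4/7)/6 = 5000/21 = 238.10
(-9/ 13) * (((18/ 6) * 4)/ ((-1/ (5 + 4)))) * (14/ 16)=1701/ 26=65.42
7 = 7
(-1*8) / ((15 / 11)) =-88 / 15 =-5.87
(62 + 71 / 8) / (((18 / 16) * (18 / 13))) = 91 / 2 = 45.50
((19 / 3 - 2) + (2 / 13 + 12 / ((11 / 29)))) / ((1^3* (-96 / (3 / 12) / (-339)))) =31.89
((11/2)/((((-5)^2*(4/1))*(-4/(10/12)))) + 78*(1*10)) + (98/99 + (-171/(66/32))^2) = 2667578087/348480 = 7654.90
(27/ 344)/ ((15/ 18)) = 81/ 860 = 0.09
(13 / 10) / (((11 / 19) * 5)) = 247 / 550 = 0.45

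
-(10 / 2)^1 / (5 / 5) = -5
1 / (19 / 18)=18 / 19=0.95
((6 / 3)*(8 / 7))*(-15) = -240 / 7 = -34.29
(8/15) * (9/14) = 12/35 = 0.34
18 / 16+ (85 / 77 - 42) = -24499 / 616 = -39.77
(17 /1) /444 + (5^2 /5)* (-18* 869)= -34725223 /444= -78209.96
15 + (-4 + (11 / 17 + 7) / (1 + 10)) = 2187 / 187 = 11.70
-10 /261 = -0.04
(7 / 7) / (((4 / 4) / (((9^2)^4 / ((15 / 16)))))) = 229582512 / 5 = 45916502.40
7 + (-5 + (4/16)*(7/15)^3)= 27343/13500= 2.03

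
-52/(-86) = 26/43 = 0.60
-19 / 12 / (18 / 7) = -0.62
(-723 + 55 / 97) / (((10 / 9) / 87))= -27434754 / 485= -56566.50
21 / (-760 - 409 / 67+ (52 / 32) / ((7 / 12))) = -19698 / 715993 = -0.03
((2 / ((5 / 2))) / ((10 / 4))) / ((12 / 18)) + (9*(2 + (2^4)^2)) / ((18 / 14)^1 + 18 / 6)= 13557 / 25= 542.28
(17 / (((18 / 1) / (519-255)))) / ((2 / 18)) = 2244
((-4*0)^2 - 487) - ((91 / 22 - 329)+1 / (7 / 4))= -25057 / 154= -162.71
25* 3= 75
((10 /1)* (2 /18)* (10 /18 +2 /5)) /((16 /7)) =301 /648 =0.46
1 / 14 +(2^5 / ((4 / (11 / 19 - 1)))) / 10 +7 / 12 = 2537 / 7980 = 0.32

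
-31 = -31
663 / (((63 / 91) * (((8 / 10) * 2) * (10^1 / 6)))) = 2873 / 8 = 359.12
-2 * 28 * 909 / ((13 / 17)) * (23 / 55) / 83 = -19903464 / 59345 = -335.39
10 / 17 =0.59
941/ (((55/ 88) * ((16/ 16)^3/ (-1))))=-7528/ 5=-1505.60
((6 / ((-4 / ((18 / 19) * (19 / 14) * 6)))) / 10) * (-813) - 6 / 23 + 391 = 2143709 / 1610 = 1331.50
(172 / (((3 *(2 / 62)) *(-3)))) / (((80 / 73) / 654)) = -10606681 / 30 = -353556.03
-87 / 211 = -0.41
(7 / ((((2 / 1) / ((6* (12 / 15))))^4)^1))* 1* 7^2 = 7112448 / 625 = 11379.92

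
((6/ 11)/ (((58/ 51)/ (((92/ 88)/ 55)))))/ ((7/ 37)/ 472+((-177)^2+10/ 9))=12023964/ 41320578627955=0.00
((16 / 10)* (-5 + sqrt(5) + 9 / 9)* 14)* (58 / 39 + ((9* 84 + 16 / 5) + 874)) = -142806272 / 975 + 35701568* sqrt(5) / 975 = -64589.89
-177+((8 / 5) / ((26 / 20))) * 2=-2269 / 13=-174.54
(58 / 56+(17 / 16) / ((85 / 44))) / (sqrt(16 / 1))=0.40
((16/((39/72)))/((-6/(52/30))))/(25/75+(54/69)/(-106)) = -19504/745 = -26.18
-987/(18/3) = -329/2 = -164.50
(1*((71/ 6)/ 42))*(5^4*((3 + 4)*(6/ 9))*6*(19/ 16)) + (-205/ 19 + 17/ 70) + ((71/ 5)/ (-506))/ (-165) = 7787782965247/ 1332500400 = 5844.49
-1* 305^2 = -93025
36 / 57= 12 / 19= 0.63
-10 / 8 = -5 / 4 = -1.25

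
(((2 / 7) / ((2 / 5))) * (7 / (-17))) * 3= -15 / 17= -0.88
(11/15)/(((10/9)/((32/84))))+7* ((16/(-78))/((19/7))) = -35996/129675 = -0.28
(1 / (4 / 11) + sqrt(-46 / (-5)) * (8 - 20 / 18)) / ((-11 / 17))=-1054 * sqrt(230) / 495 - 17 / 4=-36.54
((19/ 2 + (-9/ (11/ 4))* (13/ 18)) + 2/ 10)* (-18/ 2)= -7263/ 110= -66.03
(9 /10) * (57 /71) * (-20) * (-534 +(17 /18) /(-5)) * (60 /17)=27244.96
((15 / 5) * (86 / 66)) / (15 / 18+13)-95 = -86477 / 913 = -94.72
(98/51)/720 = 49/18360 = 0.00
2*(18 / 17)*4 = 144 / 17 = 8.47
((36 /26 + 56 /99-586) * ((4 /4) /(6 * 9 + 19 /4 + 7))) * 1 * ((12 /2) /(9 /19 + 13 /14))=-1599558016 /42084471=-38.01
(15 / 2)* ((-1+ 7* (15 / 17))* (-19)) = -12540 / 17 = -737.65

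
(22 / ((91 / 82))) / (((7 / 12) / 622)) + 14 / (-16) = 21137.36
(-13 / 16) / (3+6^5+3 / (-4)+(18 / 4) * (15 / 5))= -13 / 124668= -0.00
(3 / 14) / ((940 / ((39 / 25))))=117 / 329000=0.00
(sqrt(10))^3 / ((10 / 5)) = 5 * sqrt(10) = 15.81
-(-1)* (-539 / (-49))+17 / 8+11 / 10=569 / 40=14.22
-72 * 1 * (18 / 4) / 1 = -324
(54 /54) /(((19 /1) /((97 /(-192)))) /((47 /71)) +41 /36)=-164124 /9137369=-0.02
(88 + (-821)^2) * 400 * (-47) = -12673625200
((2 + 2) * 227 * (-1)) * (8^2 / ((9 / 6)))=-116224 / 3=-38741.33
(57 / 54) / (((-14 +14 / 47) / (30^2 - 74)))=-52687 / 828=-63.63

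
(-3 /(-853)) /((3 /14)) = 14 /853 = 0.02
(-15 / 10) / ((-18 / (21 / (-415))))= -7 / 1660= -0.00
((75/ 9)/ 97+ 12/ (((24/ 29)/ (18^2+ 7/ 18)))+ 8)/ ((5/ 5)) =16453343/ 3492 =4711.72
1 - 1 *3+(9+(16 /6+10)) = 59 /3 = 19.67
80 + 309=389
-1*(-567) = 567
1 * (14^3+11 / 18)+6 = 49511 / 18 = 2750.61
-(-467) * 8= 3736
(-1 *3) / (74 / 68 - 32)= 102 / 1051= 0.10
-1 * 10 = -10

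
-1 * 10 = -10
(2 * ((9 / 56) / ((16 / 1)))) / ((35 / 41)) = 369 / 15680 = 0.02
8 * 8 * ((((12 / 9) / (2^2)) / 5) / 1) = 64 / 15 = 4.27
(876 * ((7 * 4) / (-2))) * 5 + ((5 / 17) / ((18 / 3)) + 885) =-6164365 / 102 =-60434.95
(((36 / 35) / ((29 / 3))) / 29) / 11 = 108 / 323785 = 0.00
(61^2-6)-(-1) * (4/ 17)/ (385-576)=12062601/ 3247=3715.00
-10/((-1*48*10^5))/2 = 1/960000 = 0.00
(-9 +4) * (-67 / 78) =4.29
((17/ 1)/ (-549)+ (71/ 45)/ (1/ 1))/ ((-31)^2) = 4246/ 2637945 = 0.00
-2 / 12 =-1 / 6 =-0.17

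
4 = 4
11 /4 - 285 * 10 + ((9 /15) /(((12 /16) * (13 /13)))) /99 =-5637539 /1980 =-2847.24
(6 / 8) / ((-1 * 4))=-3 / 16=-0.19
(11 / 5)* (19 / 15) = 209 / 75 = 2.79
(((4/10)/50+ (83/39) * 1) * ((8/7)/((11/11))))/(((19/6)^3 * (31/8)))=47987712/2418654875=0.02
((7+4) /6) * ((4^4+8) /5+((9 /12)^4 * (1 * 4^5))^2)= 962764 /5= 192552.80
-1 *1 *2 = -2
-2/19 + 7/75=-0.01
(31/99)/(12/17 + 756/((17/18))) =527/1348380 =0.00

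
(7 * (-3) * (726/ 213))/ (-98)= 363/ 497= 0.73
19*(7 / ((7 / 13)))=247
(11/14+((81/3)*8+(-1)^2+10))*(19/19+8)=28701/14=2050.07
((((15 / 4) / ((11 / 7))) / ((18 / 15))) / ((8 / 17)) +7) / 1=7903 / 704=11.23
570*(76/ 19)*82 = 186960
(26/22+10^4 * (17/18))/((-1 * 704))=-935117/69696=-13.42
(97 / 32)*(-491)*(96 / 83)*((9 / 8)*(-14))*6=27004509 / 166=162677.77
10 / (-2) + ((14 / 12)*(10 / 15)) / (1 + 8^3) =-23078 / 4617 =-5.00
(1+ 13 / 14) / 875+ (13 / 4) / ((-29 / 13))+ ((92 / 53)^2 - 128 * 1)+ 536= 817394560769 / 1995794500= 409.56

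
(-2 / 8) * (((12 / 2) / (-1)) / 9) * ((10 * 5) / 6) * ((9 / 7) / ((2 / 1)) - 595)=-208025 / 252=-825.50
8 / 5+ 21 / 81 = 251 / 135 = 1.86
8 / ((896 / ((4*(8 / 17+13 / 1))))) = 229 / 476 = 0.48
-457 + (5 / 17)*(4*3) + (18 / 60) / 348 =-8942423 / 19720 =-453.47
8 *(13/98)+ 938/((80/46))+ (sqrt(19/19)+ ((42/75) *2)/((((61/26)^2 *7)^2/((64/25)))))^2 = 1135238477774678760981117/2096798735907760937500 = 541.42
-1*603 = -603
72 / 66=12 / 11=1.09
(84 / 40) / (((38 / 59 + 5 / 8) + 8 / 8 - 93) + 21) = -1652 / 54855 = -0.03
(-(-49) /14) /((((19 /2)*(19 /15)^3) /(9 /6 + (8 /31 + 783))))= 1149474375 /8079902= 142.26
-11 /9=-1.22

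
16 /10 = 8 /5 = 1.60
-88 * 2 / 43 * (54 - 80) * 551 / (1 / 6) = 351819.91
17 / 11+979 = 10786 / 11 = 980.55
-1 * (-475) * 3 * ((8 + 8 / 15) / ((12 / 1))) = 3040 / 3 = 1013.33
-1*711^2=-505521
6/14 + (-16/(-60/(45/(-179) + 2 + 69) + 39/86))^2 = 1186456696765/721405881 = 1644.65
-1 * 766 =-766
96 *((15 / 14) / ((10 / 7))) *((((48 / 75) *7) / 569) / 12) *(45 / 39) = 2016 / 36985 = 0.05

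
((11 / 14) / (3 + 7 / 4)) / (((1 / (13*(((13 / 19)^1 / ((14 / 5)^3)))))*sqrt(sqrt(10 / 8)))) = 46475*sqrt(2)*5^(3 / 4) / 3467044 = 0.06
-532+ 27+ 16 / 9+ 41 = -4160 / 9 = -462.22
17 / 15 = 1.13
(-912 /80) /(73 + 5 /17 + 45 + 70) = -323 /5335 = -0.06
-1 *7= -7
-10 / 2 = -5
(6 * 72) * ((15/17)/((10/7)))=4536/17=266.82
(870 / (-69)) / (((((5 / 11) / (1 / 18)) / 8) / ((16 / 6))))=-20416 / 621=-32.88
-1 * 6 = -6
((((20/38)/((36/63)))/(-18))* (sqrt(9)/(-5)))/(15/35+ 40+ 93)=49/212952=0.00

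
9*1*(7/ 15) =21/ 5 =4.20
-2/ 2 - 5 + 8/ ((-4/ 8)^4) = 122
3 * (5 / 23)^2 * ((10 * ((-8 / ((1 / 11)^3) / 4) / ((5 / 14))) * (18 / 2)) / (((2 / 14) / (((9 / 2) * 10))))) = -15848217000 / 529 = -29958822.31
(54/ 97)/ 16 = 27/ 776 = 0.03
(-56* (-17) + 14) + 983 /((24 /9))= 10677 /8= 1334.62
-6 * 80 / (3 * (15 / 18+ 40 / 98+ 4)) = -47040 / 1541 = -30.53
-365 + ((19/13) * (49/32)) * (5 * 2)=-71265/208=-342.62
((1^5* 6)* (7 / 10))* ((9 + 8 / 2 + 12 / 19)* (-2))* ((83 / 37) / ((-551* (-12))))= -4067 / 104690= -0.04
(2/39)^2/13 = 4/19773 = 0.00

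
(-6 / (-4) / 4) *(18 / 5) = 27 / 20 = 1.35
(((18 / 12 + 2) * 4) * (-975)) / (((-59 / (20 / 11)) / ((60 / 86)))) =8190000 / 27907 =293.47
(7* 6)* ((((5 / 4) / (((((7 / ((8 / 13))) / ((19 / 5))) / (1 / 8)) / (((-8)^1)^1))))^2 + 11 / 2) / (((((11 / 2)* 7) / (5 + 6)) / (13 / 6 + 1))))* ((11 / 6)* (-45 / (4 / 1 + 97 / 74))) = -3633698035 / 1084811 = -3349.61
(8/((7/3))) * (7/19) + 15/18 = 2.10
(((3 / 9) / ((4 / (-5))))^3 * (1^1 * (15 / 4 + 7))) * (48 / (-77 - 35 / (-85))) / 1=91375 / 187488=0.49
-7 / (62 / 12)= -42 / 31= -1.35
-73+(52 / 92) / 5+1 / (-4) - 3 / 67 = -2255461 / 30820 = -73.18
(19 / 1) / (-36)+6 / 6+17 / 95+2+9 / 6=14197 / 3420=4.15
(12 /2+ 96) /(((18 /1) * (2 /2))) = 5.67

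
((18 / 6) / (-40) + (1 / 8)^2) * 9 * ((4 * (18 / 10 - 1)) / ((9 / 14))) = -133 / 50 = -2.66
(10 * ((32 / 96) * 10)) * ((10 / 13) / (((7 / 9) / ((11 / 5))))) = 6600 / 91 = 72.53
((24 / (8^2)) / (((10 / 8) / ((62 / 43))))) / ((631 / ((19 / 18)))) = 589 / 813990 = 0.00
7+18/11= 95/11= 8.64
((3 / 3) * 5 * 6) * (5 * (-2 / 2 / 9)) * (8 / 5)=-80 / 3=-26.67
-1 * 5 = -5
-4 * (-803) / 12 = 803 / 3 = 267.67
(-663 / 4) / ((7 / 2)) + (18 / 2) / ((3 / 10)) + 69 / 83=-19203 / 1162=-16.53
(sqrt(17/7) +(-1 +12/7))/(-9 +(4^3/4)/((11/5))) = -11 * sqrt(119)/133 -55/133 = -1.32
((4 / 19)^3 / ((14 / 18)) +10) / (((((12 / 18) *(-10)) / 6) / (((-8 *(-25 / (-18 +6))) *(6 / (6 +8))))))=21631770 / 336091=64.36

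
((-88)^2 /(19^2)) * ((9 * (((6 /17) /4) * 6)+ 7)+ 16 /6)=5699584 /18411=309.57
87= 87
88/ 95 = 0.93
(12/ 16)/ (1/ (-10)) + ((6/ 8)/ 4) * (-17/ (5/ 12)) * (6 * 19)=-4398/ 5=-879.60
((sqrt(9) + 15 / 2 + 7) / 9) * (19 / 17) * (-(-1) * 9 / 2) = 665 / 68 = 9.78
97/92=1.05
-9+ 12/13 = -8.08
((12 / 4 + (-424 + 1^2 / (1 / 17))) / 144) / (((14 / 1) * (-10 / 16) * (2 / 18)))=101 / 35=2.89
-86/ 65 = -1.32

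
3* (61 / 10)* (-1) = -183 / 10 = -18.30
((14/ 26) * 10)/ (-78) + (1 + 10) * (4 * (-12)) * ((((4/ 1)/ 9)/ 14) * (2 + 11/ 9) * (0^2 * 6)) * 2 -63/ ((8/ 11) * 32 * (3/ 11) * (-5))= 1243487/ 648960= 1.92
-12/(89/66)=-792/89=-8.90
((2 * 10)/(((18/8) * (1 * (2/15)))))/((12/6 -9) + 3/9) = -10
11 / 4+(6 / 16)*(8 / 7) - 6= -2.82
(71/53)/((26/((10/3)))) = 355/2067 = 0.17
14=14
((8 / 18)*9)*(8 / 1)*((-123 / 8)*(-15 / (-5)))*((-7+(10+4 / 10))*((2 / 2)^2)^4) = -25092 / 5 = -5018.40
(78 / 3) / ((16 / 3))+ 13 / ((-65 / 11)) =107 / 40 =2.68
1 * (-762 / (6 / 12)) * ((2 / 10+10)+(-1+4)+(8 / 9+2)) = -367792 / 15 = -24519.47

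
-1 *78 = -78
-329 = -329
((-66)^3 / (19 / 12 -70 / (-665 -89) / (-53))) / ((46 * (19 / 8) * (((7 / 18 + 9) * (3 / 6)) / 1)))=-763570976256 / 2154343139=-354.43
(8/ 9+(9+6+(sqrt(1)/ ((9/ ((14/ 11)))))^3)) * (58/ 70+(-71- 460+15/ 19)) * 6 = -10856683505926/ 215082945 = -50476.73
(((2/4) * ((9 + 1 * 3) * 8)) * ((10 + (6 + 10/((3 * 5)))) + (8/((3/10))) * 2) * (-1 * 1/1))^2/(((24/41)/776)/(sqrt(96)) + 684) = 260558087437025280/15786363715891 - 11972997120 * sqrt(6)/15786363715891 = 16505.26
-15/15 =-1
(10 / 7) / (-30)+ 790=16589 / 21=789.95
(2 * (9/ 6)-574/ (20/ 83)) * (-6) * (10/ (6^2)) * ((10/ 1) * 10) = 1189550/ 3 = 396516.67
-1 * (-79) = 79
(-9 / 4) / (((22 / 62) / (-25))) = 6975 / 44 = 158.52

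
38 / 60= 19 / 30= 0.63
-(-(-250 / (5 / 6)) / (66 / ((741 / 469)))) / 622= -18525 / 1604449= -0.01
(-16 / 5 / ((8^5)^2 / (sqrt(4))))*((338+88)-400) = -13 / 83886080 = -0.00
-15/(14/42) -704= -749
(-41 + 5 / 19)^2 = 599076 / 361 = 1659.49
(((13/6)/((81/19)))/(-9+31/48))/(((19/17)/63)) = -12376/3609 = -3.43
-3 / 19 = -0.16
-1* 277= -277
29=29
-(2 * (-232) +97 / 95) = 43983 / 95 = 462.98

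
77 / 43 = 1.79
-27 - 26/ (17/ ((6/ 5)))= -2451/ 85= -28.84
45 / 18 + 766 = 1537 / 2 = 768.50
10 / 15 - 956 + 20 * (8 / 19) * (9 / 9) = -53974 / 57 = -946.91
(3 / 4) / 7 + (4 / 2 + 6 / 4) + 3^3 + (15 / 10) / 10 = 2153 / 70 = 30.76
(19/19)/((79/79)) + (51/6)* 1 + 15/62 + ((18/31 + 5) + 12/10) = 2561/155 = 16.52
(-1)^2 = 1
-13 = -13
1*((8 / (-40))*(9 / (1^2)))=-9 / 5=-1.80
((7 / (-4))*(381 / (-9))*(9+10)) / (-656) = -16891 / 7872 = -2.15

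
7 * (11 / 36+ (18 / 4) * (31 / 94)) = 12.53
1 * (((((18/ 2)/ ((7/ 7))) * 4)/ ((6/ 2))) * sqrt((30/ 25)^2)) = 72/ 5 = 14.40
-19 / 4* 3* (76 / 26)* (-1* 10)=5415 / 13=416.54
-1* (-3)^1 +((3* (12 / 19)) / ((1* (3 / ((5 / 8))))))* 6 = 102 / 19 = 5.37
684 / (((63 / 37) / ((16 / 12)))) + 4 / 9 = 33772 / 63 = 536.06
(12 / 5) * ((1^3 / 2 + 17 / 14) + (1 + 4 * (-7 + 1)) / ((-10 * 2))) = 1203 / 175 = 6.87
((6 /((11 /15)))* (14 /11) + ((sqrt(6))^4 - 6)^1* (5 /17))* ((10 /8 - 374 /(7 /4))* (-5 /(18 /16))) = 261557700 /14399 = 18164.99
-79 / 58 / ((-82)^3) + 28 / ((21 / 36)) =1535008591 / 31979344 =48.00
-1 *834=-834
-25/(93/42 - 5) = 350/39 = 8.97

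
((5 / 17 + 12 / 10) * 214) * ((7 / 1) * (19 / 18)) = 1807337 / 765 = 2362.53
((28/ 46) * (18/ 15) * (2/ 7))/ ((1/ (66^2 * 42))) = 38181.29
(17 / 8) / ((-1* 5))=-0.42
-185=-185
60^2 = 3600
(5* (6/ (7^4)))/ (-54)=-5/ 21609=-0.00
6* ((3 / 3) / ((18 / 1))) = 1 / 3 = 0.33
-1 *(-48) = 48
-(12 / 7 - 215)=1493 / 7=213.29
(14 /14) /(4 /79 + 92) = 0.01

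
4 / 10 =2 / 5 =0.40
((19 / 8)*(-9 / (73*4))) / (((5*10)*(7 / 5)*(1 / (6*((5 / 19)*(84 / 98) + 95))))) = -68391 / 114464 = -0.60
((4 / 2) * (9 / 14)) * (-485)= -623.57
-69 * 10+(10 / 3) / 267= -552680 / 801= -689.99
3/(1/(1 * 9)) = 27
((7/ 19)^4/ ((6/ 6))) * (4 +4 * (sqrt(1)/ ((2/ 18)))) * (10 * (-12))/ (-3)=29.48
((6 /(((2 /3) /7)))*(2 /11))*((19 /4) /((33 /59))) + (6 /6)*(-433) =-81245 /242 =-335.72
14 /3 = 4.67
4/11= 0.36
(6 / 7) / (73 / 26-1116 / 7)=-156 / 28505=-0.01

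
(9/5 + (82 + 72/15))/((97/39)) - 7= 13882/485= 28.62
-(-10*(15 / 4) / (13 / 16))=600 / 13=46.15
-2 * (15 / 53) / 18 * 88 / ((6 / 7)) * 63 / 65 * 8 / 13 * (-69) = 1190112 / 8957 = 132.87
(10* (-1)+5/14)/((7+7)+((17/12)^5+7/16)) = -16796160/35086583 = -0.48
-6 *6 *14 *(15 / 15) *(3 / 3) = -504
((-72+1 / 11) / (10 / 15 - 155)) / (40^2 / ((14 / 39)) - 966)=5537 / 41487578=0.00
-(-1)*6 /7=6 /7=0.86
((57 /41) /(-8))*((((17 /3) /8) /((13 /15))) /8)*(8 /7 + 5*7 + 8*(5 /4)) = -1564935 /1910272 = -0.82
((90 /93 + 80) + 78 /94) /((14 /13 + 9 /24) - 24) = -12394616 /3416665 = -3.63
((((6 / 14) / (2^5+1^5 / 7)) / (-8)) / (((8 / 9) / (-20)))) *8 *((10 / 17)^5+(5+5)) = 4289571 / 1419857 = 3.02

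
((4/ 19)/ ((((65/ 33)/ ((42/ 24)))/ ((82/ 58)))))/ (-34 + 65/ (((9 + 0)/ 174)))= 4059/ 18767060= 0.00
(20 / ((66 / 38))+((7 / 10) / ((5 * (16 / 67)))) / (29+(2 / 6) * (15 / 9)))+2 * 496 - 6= 1000727099 / 1003200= 997.53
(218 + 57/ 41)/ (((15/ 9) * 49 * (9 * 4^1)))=257/ 3444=0.07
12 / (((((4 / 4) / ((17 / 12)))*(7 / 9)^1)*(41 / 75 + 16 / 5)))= 11475 / 1967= 5.83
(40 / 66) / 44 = 5 / 363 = 0.01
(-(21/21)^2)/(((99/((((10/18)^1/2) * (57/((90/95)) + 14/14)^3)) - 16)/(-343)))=-84773930045/3954084128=-21.44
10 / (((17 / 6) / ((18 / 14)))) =540 / 119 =4.54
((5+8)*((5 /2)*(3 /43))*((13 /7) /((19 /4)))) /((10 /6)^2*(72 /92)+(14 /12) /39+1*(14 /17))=92774916 /316815443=0.29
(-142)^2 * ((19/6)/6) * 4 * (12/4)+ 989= 386083/3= 128694.33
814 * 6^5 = 6329664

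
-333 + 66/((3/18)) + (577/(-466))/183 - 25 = 3239987/85278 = 37.99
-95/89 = -1.07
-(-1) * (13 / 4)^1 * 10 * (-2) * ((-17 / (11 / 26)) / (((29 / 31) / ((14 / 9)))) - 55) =22732645 / 2871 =7918.02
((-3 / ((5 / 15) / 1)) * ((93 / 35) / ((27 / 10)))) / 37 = -62 / 259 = -0.24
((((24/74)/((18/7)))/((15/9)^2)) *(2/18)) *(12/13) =56/12025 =0.00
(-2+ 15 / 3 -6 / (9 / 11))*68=-884 / 3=-294.67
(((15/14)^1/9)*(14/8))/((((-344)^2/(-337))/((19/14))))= -32015/39760896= -0.00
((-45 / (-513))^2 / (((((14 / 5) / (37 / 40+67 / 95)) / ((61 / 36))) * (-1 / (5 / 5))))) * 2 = -89975 / 5926176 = -0.02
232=232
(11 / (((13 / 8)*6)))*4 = 176 / 39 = 4.51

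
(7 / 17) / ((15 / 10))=0.27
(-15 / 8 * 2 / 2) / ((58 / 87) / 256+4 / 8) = -720 / 193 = -3.73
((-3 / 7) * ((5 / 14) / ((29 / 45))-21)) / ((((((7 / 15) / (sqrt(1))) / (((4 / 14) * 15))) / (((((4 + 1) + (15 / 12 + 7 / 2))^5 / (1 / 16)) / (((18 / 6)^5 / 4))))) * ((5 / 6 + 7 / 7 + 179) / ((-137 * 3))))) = -513031486990815 / 120875944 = -4244281.12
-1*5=-5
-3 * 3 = -9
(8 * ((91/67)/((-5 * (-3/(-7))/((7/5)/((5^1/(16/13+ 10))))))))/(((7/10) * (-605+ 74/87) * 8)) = 414932/88039675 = 0.00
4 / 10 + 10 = 52 / 5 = 10.40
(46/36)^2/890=0.00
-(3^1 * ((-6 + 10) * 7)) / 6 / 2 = -7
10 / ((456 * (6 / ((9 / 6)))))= 5 / 912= 0.01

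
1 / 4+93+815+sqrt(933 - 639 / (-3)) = sqrt(1146)+3633 / 4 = 942.10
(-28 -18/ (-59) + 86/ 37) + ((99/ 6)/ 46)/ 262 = -1334903897/ 52619032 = -25.37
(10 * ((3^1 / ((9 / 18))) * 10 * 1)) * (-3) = -1800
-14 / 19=-0.74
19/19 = 1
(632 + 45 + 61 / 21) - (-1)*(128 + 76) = 18562 / 21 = 883.90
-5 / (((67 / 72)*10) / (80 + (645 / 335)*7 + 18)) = -268884 / 4489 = -59.90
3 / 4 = 0.75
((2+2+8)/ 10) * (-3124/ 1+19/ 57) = -18742/ 5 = -3748.40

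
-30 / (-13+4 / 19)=190 / 81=2.35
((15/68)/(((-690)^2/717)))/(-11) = -239/7913840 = -0.00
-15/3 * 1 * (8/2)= -20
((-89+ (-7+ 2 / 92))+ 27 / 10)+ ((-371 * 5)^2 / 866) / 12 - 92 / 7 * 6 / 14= 13598059579 / 58558920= 232.21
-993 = -993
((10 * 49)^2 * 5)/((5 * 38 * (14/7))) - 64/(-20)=300429/95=3162.41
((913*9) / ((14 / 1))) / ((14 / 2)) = 8217 / 98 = 83.85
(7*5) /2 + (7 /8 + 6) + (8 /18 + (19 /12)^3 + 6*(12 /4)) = 80851 /1728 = 46.79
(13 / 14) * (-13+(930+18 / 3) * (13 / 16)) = 19435 / 28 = 694.11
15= 15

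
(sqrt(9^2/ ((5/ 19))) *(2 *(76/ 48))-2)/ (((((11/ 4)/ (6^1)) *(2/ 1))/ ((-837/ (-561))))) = -6696/ 2057 + 95418 *sqrt(95)/ 10285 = 87.17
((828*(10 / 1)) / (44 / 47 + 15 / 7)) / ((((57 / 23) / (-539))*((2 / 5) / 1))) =-28142429700 / 19247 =-1462172.27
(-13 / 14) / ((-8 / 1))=13 / 112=0.12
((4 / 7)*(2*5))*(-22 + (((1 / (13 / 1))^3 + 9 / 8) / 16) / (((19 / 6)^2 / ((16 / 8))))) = -1394995775 / 11103638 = -125.63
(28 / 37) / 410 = 14 / 7585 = 0.00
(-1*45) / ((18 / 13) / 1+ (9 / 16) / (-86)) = -89440 / 2739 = -32.65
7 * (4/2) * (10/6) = 70/3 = 23.33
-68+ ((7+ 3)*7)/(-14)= -73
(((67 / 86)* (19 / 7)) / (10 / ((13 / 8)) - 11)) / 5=-16549 / 189630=-0.09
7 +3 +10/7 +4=108/7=15.43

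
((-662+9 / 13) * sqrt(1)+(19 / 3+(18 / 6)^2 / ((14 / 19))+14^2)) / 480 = -0.93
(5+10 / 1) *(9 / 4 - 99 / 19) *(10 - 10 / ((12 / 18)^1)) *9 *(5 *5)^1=3796875 / 76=49958.88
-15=-15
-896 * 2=-1792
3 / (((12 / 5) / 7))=35 / 4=8.75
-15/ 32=-0.47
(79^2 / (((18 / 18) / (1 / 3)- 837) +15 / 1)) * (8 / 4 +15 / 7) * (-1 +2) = -180989 / 5733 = -31.57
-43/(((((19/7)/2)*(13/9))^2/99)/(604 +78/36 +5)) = -2173956246/3211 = -677034.02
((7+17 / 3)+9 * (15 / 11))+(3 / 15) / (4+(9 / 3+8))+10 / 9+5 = 76883 / 2475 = 31.06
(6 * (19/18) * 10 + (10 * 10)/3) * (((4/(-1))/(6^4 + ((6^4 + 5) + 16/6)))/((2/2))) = -1160/7799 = -0.15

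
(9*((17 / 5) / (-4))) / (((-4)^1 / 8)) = 153 / 10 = 15.30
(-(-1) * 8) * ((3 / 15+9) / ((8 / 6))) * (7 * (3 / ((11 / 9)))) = 948.44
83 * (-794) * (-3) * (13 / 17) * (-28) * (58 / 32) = -260873067 / 34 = -7672737.26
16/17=0.94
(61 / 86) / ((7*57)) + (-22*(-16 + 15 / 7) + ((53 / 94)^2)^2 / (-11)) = 4491912313578595 / 14734840897392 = 304.85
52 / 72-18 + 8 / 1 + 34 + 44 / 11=517 / 18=28.72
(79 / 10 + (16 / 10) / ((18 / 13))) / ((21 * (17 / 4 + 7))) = 326 / 8505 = 0.04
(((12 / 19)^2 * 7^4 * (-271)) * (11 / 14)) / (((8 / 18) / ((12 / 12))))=-165642246 / 361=-458842.79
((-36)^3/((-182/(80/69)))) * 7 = 622080/299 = 2080.54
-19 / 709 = -0.03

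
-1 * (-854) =854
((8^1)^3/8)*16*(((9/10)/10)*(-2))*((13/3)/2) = -9984/25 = -399.36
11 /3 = 3.67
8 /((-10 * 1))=-4 /5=-0.80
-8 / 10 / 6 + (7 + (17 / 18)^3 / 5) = 7.04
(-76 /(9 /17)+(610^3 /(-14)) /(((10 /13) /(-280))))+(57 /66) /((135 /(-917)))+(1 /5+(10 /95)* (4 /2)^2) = 333021975183169 /56430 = 5901505851.20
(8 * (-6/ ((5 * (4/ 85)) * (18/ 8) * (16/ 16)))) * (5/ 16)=-85/ 3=-28.33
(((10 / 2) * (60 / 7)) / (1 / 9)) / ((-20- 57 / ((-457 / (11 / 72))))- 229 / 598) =-1770893280 / 93494779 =-18.94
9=9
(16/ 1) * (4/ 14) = 32/ 7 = 4.57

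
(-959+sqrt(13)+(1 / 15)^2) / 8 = -107887 / 900+sqrt(13) / 8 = -119.42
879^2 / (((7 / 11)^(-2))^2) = 1855111041 / 14641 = 126706.58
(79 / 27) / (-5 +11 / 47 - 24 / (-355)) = -1318115 / 2116584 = -0.62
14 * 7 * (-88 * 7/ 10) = -6036.80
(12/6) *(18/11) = 36/11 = 3.27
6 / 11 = 0.55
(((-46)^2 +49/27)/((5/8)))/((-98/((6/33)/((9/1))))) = -457448/654885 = -0.70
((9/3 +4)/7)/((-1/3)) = -3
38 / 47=0.81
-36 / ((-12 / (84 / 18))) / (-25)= -14 / 25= -0.56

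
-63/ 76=-0.83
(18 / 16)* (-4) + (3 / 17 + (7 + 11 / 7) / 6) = -689 / 238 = -2.89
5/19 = 0.26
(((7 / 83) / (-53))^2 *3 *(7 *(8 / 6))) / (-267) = -0.00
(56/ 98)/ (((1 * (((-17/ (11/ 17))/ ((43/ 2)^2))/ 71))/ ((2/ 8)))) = -1444069/ 8092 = -178.46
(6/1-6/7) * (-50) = -1800/7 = -257.14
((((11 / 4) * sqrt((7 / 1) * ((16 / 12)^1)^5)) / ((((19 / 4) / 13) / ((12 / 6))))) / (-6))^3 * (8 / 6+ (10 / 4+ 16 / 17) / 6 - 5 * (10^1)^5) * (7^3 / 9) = 5866630443309697245184 * sqrt(21) / 557708534307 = 48204889161.69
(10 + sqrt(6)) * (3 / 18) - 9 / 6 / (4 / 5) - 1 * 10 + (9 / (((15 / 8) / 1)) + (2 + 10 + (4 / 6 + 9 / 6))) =sqrt(6) / 6 + 1051 / 120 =9.17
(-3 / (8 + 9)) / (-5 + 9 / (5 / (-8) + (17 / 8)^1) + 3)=-3 / 68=-0.04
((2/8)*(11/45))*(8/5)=22/225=0.10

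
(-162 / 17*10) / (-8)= 405 / 34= 11.91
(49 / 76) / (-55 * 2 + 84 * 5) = 49 / 23560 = 0.00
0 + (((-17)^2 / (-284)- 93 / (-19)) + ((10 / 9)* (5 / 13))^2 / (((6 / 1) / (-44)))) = 562382707 / 221597532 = 2.54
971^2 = 942841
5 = 5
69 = 69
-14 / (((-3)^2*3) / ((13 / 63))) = -26 / 243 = -0.11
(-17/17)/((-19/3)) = 3/19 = 0.16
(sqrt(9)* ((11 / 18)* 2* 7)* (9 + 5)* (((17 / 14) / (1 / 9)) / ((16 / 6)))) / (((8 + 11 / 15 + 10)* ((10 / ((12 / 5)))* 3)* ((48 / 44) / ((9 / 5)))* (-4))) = -1166319 / 449600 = -2.59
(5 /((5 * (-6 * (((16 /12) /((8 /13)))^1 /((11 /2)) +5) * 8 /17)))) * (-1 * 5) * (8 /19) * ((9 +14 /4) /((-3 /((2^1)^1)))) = -23375 /20292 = -1.15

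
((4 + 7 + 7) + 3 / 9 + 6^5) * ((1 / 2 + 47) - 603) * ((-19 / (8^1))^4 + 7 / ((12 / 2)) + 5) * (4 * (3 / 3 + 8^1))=-12125185179107 / 2048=-5920500575.74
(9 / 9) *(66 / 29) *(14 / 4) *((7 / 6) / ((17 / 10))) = 2695 / 493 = 5.47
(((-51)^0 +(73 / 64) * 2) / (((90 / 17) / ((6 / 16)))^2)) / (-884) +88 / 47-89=-26166072793 / 300318720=-87.13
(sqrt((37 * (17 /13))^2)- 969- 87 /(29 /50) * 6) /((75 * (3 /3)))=-23668 /975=-24.27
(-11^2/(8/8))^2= 14641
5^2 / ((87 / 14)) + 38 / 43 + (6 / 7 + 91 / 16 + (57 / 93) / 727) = 11.45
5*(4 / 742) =10 / 371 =0.03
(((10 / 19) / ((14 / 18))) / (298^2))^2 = 0.00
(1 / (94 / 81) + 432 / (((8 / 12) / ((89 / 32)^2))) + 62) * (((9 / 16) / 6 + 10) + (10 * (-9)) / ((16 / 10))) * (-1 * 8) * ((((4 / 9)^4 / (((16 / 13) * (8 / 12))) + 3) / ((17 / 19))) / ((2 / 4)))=12766569.58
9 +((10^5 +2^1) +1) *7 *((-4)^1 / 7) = -400003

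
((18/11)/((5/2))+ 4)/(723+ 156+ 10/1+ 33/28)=7168/1370875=0.01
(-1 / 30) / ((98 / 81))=-27 / 980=-0.03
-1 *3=-3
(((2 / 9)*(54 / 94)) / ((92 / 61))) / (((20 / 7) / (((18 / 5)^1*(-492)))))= -1418067 / 27025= -52.47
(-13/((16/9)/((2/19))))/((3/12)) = -117/38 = -3.08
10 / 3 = 3.33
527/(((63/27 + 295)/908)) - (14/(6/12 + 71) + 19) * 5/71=3640719036/2264119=1608.01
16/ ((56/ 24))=48/ 7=6.86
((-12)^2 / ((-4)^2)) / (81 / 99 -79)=-99 / 860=-0.12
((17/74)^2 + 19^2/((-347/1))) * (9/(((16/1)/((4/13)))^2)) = -16888977/5138065088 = -0.00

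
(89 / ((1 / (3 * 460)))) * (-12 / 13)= -1473840 / 13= -113372.31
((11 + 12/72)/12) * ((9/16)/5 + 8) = 43483/5760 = 7.55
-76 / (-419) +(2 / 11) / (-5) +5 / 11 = 13817 / 23045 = 0.60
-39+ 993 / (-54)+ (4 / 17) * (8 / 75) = -438833 / 7650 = -57.36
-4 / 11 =-0.36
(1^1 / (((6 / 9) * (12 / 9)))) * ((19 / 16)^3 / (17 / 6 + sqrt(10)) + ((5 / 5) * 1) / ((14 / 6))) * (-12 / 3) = 18111951 / 2035712- 555579 * sqrt(10) / 145408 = -3.19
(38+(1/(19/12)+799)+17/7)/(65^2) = 111728/561925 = 0.20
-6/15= -2/5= -0.40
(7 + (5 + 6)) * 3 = 54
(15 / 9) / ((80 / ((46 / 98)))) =23 / 2352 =0.01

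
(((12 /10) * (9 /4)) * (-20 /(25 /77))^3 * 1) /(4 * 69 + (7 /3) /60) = -1290909312 /564625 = -2286.31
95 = 95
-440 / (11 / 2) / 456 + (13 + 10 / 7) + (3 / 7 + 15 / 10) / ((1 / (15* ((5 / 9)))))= 3457 / 114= 30.32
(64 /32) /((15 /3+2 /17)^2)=578 /7569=0.08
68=68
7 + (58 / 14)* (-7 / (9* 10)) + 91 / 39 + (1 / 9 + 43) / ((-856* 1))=4794 / 535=8.96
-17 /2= -8.50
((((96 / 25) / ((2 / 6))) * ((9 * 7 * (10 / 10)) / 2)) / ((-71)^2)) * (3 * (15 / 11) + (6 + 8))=1.30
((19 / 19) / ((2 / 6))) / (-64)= -3 / 64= -0.05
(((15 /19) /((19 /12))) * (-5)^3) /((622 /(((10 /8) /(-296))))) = 28125 /66464432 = 0.00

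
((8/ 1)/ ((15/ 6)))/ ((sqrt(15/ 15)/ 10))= 32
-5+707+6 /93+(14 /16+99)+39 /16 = 398971 /496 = 804.38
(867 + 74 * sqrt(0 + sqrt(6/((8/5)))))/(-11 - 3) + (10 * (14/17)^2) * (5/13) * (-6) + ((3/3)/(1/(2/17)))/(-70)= -20403037/262990 - 37 * 15^(1/4) * sqrt(2)/14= -84.94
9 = 9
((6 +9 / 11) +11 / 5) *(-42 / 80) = -4.73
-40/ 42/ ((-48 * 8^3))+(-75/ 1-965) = -134184955/ 129024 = -1040.00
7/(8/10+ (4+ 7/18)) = 630/467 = 1.35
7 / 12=0.58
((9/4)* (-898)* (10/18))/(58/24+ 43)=-2694/109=-24.72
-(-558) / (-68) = -279 / 34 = -8.21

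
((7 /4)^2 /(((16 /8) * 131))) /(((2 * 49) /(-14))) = -7 /4192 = -0.00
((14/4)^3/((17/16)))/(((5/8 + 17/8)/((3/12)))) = 686/187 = 3.67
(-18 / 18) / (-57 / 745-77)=745 / 57422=0.01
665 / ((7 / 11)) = 1045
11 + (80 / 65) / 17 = 2447 / 221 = 11.07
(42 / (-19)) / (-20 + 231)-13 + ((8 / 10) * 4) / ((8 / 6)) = -212687 / 20045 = -10.61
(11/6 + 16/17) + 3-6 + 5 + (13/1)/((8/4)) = 575/51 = 11.27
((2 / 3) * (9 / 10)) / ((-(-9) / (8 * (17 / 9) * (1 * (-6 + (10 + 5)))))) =136 / 15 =9.07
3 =3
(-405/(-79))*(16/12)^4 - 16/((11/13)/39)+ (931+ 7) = 188354/869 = 216.75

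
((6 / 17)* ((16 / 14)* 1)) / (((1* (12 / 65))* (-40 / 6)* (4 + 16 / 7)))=-39 / 748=-0.05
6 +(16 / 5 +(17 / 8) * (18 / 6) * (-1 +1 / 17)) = 16 / 5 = 3.20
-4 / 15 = -0.27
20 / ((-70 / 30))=-60 / 7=-8.57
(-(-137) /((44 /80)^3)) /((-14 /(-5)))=2740000 /9317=294.09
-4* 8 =-32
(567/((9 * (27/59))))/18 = 7.65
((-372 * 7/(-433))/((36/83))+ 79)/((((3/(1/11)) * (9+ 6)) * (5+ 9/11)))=15079/467640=0.03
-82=-82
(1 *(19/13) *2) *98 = 3724/13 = 286.46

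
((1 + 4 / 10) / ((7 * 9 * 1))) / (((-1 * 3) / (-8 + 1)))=0.05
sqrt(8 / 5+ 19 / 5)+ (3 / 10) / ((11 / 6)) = 9 / 55+ 3 * sqrt(15) / 5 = 2.49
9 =9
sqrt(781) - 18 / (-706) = 9 / 353 +sqrt(781) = 27.97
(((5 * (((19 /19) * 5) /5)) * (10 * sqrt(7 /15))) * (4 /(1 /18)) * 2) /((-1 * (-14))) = 240 * sqrt(105) /7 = 351.32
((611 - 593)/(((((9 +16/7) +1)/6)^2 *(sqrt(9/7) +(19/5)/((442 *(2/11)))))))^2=1517771540192452862990400/105326126711387464193089 - 47762227587427569216000 *sqrt(7)/105326126711387464193089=13.21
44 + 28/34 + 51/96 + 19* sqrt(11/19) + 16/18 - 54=-37975/4896 + sqrt(209)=6.70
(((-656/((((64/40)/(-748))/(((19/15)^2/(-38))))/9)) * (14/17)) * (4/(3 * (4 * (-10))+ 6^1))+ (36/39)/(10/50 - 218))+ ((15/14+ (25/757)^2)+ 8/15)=127549742139107/37859055234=3369.07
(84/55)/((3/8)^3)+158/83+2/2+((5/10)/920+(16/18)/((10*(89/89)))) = 483131497/15119280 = 31.95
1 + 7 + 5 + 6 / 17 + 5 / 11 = 2582 / 187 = 13.81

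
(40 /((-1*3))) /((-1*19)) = 40 /57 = 0.70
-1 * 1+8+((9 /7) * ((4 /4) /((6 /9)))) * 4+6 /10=536 /35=15.31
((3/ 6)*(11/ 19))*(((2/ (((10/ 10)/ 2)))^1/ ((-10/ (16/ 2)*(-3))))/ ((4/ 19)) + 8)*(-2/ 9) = -2156/ 2565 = -0.84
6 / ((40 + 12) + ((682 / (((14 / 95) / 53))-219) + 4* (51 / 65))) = 455 / 18587703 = 0.00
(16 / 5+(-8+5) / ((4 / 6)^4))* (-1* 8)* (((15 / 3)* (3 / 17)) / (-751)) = -0.11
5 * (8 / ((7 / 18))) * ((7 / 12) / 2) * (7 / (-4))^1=-105 / 2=-52.50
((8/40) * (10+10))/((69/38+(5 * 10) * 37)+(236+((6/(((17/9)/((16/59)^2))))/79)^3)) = 15530437700811089453224/8106173262398082133570831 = 0.00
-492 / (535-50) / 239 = -492 / 115915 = -0.00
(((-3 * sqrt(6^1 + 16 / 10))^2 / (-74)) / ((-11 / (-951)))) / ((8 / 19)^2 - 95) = 58706181 / 69660085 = 0.84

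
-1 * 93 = -93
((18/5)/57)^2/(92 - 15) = 36/694925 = 0.00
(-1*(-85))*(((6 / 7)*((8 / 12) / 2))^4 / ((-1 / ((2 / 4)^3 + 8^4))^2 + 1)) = 292075602192 / 515642325485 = 0.57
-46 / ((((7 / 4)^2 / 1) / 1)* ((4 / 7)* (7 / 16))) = -2944 / 49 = -60.08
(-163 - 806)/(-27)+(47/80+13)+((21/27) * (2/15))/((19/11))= 406595/8208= 49.54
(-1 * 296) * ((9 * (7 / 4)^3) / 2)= -114219 / 16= -7138.69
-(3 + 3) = -6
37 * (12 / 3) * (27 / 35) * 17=67932 / 35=1940.91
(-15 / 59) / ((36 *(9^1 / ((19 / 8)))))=-95 / 50976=-0.00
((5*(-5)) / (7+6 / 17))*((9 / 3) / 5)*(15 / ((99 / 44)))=-68 / 5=-13.60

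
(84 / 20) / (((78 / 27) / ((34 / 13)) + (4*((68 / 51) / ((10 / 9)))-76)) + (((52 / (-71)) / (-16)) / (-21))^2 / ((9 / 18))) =-0.06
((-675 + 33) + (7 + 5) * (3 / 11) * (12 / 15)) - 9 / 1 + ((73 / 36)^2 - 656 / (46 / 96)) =-3300706543 / 1639440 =-2013.31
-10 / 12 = -5 / 6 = -0.83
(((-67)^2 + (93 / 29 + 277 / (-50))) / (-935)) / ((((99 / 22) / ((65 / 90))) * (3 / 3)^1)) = -84573671 / 109815750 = -0.77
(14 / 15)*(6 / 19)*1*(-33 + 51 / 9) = -2296 / 285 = -8.06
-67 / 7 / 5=-67 / 35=-1.91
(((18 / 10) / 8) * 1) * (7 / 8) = 63 / 320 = 0.20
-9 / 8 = -1.12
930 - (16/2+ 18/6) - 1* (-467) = 1386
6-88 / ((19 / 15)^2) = -17634 / 361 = -48.85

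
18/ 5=3.60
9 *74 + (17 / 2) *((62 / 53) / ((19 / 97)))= 716.76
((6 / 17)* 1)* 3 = 18 / 17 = 1.06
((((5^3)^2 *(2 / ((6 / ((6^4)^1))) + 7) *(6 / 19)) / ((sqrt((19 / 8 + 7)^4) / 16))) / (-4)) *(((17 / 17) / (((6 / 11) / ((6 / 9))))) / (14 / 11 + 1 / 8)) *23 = -125105868800 / 63099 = -1982691.78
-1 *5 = -5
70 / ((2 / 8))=280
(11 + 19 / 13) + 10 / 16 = 1361 / 104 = 13.09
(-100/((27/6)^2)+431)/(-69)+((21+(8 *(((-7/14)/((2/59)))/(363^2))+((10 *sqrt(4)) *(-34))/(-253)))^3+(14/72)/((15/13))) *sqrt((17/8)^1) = -34511/5589+7399131987434796963982739 *sqrt(34)/2226964250033796216240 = 19367.28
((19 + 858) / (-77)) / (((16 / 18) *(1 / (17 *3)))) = -402543 / 616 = -653.48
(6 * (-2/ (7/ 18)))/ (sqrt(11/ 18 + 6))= -648 * sqrt(238)/ 833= -12.00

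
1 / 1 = 1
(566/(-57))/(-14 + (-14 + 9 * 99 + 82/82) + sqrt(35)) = -163008/14182759 + 566 * sqrt(35)/42548277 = -0.01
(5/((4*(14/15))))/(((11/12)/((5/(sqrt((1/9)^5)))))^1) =273375/154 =1775.16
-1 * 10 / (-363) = 0.03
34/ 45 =0.76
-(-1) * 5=5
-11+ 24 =13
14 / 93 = 0.15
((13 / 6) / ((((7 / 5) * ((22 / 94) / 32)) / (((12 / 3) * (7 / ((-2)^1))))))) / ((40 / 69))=-56212 / 11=-5110.18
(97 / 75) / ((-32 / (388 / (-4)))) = 9409 / 2400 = 3.92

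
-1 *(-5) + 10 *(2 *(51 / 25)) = 229 / 5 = 45.80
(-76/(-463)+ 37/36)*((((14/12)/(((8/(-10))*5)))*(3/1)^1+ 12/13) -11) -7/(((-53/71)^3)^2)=-2055954321527997161/38421299415009888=-53.51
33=33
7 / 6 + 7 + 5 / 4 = 113 / 12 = 9.42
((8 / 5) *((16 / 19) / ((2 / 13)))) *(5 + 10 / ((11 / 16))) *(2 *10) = 715520 / 209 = 3423.54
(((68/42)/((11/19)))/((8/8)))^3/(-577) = -269586136/7112327607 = -0.04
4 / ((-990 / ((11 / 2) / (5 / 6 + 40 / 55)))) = -22 / 1545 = -0.01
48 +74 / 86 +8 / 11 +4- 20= 15887 / 473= 33.59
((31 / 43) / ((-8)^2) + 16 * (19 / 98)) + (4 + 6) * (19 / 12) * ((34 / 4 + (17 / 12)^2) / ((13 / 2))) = 1358756453 / 47331648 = 28.71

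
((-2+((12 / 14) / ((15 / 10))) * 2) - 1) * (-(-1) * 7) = -13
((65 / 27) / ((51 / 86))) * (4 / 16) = 2795 / 2754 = 1.01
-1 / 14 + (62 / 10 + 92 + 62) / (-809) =-15259 / 56630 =-0.27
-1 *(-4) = 4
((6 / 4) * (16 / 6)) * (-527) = -2108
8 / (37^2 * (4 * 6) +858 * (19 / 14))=56 / 238143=0.00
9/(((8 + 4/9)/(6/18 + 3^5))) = 9855/38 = 259.34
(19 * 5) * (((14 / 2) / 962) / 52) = 665 / 50024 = 0.01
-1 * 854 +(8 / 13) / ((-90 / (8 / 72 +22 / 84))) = -31474264 / 36855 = -854.00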